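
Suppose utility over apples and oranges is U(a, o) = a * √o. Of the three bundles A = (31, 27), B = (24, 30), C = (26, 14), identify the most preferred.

Evaluate utility at each bundle:
U(A) = 161.081.
U(B) = 131.453.
U(C) = 97.283.
Highest utility is A, so A ≻ B ≻ C.

Bundle A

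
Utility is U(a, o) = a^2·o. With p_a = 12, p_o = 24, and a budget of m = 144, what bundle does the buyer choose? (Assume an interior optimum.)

MU_a = 2·a·o and MU_o = a^2.
MRS = MU_a/MU_o = (2/1)·o/a.
Tangency: set MRS = p_a/p_o = 12/24 = 0.5.
So (2/1)·o/a = 0.5, i.e. o = 0.25·a.
Substitute into the budget 12·a + 24·o = 144: 18·a = 144, so a* = 8.
Then o* = 0.25·8 = 2.

a* = 8, o* = 2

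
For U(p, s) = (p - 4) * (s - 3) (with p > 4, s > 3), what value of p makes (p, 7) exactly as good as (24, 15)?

U(24, 15) = 240.
Set U(p, 7) = 240 and solve.
With s = 7: (7 − 3) = 4, so (p − 4) = 240/4 = 60.
So p = 4 + 60 = 64.
Check: U(64, 7) = 240.

p = 64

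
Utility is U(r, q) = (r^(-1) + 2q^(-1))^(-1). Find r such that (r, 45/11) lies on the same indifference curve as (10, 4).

U depends on (r, q) only through S = r^(-1) + 2q^(-1), so equal utility means equal S. At (10, 4): S = 0.6.
With q = 45/11: 2·(45/11)^(-1) = 22/45, so r^(-1) = 0.6 − 22/45 = 1/9.
Hence r = 1/(1/9) = 9.
Check: U(9, 45/11) = 1.6667.

r = 9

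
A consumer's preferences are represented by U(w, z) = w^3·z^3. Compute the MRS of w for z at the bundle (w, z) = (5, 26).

MRS = 5.2

MU_w = 3·w^2·z^3 and MU_z = 3·w^3·z^2.
MRS = MU_w/MU_z = z/w.
At (5, 26): MRS = 5.2.
That is, one extra unit of w is worth 5.2 units of z at the margin.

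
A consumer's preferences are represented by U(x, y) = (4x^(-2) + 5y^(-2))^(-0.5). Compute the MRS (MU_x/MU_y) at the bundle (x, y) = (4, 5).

For CES with ρ = -2, MRS = (4/5)·(y/x)^3.
At (4, 5): MRS = 25/16.
That is, one extra unit of x is worth 25/16 units of y at the margin.

MRS = 25/16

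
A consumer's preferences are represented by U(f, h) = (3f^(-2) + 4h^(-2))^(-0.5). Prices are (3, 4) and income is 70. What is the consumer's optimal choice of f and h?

f* = 10, h* = 10

For CES with ρ = -2, MRS = (3/4)·(h/f)^3.
Tangency: set MRS = p_f/p_h = 3/4 = 0.75.
So (h/f)^3 = 1; taking the cube root, h/f = 1, i.e. h = f.
Substitute into the budget 3·f + 4·h = 70: 7·f = 70, so f* = 10 and h* = 10.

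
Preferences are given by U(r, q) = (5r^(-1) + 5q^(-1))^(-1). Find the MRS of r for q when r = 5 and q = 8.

For CES with ρ = -1, MRS = (q/r)^2.
At (5, 8): MRS = 64/25.
The indifference curve has slope −64/25 at this bundle.

MRS = 64/25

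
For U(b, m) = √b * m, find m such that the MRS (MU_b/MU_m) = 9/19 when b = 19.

MU_b = 0.5·b^(-0.5)·m and MU_m = √b.
MRS = MU_b/MU_m = (0.5)·m/b.
Substitute b = 19: MRS = m/38. Setting m/38 = 9/19 gives m = (9/19)·38 = 18.

m = 18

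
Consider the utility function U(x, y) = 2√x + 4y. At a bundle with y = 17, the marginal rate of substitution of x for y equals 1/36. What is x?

x = 81

MU_x = 2/(2√x), MU_y = 4.
MRS = 2/(2√x) ÷ 4.
MRS depends only on x: 0.25/√x = 1/36 ⇒ √x = 0.25/(1/36) = 9 ⇒ x = 81.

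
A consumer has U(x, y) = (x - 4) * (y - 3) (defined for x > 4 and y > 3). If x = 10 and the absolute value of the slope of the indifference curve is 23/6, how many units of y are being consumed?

y = 26

MU_x = (y−3), MU_y = (x−4).
MRS = (y−3)/(x−4).
Substitute x = 10: MRS = (y − 3)/6. Setting this equal to 23/6 gives y − 3 = (23/6)·6 = 23, so y = 26.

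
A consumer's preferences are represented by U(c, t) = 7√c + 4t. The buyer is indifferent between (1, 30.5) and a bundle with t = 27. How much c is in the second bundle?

c = 9

U(1, 30.5) = 129.
Set U(c, 27) = 129 and solve.
With t = 27: 7√c = 129 − 4·27 = 21, so √c = 3 and c = 9.
Check: U(9, 27) = 129.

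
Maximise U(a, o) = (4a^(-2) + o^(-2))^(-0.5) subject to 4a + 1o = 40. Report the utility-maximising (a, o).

For CES with ρ = -2, MRS = (4/1)·(o/a)^3.
Tangency: set MRS = p_a/p_o = 4/1 = 4.
So (o/a)^3 = 1; taking the cube root, o/a = 1, i.e. o = a.
Substitute into the budget 4·a + 1·o = 40: 5·a = 40, so a* = 8 and o* = 8.

a* = 8, o* = 8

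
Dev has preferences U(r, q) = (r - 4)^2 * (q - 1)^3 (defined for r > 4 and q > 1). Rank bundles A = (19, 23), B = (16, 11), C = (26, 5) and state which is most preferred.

Evaluate utility at each bundle:
U(A) = 2395800.
U(B) = 144000.
U(C) = 30976.
Highest utility is A, so A ≻ B ≻ C.

Bundle A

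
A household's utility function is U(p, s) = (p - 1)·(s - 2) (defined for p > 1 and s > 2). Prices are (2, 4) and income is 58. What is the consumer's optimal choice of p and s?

MU_p = (s−2), MU_s = (p−1).
MRS = (s−2)/(p−1).
Tangency: set MRS = p_p/p_s = 2/4 = 0.5.
So (s − 2)/(p − 1) = 0.5, i.e. (s − 2) = 0.5·(p − 1).
Rewrite the budget in excess-of-subsistence terms: 2·(p − 1) + 4·(s − 2) = 58 − 2·1 − 4·2 = 48.
Substituting, 4·(p − 1) = 48, so p − 1 = 12 and p* = 13.
Then s − 2 = 0.5·12 = 6, so s* = 8.

p* = 13, s* = 8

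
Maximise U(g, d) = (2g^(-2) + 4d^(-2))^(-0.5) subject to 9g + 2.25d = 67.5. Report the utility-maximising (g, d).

For CES with ρ = -2, MRS = (2/4)·(d/g)^3.
Tangency: set MRS = p_g/p_d = 9/2.25 = 4.
So (d/g)^3 = 8; taking the cube root, d/g = 2, i.e. d = 2·g.
Substitute into the budget 9·g + 2.25·d = 67.5: 13.5·g = 67.5, so g* = 5 and d* = 2·5 = 10.

g* = 5, d* = 10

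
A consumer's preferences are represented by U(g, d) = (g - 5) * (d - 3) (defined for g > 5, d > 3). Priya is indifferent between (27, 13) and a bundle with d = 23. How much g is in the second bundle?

g = 16

U(27, 13) = 220.
Set U(g, 23) = 220 and solve.
With d = 23: (23 − 3) = 20, so (g − 5) = 220/20 = 11.
So g = 5 + 11 = 16.
Check: U(16, 23) = 220.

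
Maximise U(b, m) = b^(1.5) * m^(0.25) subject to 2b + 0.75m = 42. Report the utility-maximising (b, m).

MU_b = 1.5·√b·m^(0.25) and MU_m = 0.25·b^(1.5)·m^(-0.75).
MRS = MU_b/MU_m = (6)·m/b.
Tangency: set MRS = p_b/p_m = 2/0.75 = 8/3.
So (6)·m/b = 8/3, i.e. m = (4/9)·b.
Substitute into the budget 2·b + 0.75·m = 42: (7/3)·b = 42, so b* = 18.
Then m* = (4/9)·18 = 8.

b* = 18, m* = 8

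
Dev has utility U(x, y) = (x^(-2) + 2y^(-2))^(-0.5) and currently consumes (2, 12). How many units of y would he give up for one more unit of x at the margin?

For CES with ρ = -2, MRS = (1/2)·(y/x)^3.
At (2, 12): MRS = 108.
That is, one extra unit of x is worth 108 units of y at the margin.

MRS = 108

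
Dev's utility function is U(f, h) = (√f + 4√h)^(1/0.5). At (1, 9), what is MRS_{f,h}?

For CES with ρ = 0.5, MRS = (1/4)·√(h/f).
At (1, 9): MRS = 0.75.
The indifference curve has slope −0.75 at this bundle.

MRS = 0.75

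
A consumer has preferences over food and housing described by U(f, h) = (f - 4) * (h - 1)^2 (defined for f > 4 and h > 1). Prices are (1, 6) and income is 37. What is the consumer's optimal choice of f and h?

MU_f = (h−1)^2, MU_h = 2·(f−4)·(h−1).
MRS = (1/2)·(h−1)/(f−4).
Tangency: set MRS = p_f/p_h = 1/6.
So (1/2)·(h − 1)/(f − 4) = 1/6, i.e. (h − 1) = (1/3)·(f − 4).
Rewrite the budget in excess-of-subsistence terms: 1·(f − 4) + 6·(h − 1) = 37 − 1·4 − 6·1 = 27.
Substituting, 3·(f − 4) = 27, so f − 4 = 9 and f* = 13.
Then h − 1 = (1/3)·9 = 3, so h* = 4.

f* = 13, h* = 4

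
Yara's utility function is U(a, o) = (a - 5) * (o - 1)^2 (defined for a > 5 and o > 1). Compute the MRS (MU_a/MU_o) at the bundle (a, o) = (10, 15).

MU_a = (o−1)^2, MU_o = 2·(a−5)·(o−1).
MRS = (1/2)·(o−1)/(a−5).
At (10, 15): MRS = 1.4.
That is, one extra unit of a is worth 1.4 units of o at the margin.

MRS = 1.4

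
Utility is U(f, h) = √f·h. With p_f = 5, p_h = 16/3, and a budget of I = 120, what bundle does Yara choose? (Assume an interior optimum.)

f* = 8, h* = 15

MU_f = 0.5·f^(-0.5)·h and MU_h = √f.
MRS = MU_f/MU_h = (0.5)·h/f.
Tangency: set MRS = p_f/p_h = 5/(16/3) = 15/16.
So (0.5)·h/f = 15/16, i.e. h = 1.875·f.
Substitute into the budget 5·f + (16/3)·h = 120: 15·f = 120, so f* = 8.
Then h* = 1.875·8 = 15.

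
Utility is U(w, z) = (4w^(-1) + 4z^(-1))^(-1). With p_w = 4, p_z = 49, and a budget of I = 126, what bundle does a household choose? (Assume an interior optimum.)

For CES with ρ = -1, MRS = (z/w)^2.
Tangency: set MRS = p_w/p_z = 4/49.
So (z/w)^2 = 4/49; taking the square root, z/w = 2/7, i.e. z = (2/7)·w.
Substitute into the budget 4·w + 49·z = 126: 18·w = 126, so w* = 7 and z* = (2/7)·7 = 2.

w* = 7, z* = 2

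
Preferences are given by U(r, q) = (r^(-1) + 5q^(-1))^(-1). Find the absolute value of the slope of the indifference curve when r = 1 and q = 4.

MRS = 3.2

For CES with ρ = -1, MRS = (1/5)·(q/r)^2.
At (1, 4): MRS = 3.2.
So at (1, 4) the consumer would give up 3.2 units of q for one more unit of r.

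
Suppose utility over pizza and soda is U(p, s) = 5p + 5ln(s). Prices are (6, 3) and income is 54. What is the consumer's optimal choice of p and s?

MU_p = 5, MU_s = 5/s.
MRS = 5 ÷ (5/s).
Tangency: set MRS = p_p/p_s = 6/3 = 2.
MRS depends only on s: s = 2 ⇒ s* = 2.
From the budget, 6·p = 54 − 3·2 = 48, so p* = 8.

p* = 8, s* = 2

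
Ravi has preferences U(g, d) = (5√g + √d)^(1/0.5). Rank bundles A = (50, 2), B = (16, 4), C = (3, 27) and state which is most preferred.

Bundle A

Evaluate utility at each bundle:
U(A) = 1352.000.
U(B) = 484.000.
U(C) = 192.000.
Highest utility is A, so A ≻ B ≻ C.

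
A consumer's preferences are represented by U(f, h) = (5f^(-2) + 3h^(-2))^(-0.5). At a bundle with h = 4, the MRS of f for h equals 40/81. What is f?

For CES with ρ = -2, MRS = (5/3)·(h/f)^3.
Setting (5/3)·(4/f)^3 = 40/81 gives (4/f)^3 = 8/27, so 4/f = 2/3 and f = 6.

f = 6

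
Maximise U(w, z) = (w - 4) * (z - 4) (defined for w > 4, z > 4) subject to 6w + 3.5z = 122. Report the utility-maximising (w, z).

MU_w = (z−4), MU_z = (w−4).
MRS = (z−4)/(w−4).
Tangency: set MRS = p_w/p_z = 6/3.5 = 12/7.
So (z − 4)/(w − 4) = 12/7, i.e. (z − 4) = (12/7)·(w − 4).
Rewrite the budget in excess-of-subsistence terms: 6·(w − 4) + 3.5·(z − 4) = 122 − 6·4 − 3.5·4 = 84.
Substituting, 12·(w − 4) = 84, so w − 4 = 7 and w* = 11.
Then z − 4 = (12/7)·7 = 12, so z* = 16.

w* = 11, z* = 16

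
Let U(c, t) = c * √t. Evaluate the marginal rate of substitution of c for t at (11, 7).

MRS = 14/11

MU_c = √t and MU_t = 0.5·c·t^(-0.5).
MRS = MU_c/MU_t = (2)·t/c.
At (11, 7): MRS = 14/11.
That is, one extra unit of c is worth 14/11 units of t at the margin.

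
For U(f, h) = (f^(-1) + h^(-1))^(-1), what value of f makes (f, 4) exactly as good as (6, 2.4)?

f = 3

U depends on (f, h) only through S = f^(-1) + h^(-1), so equal utility means equal S. At (6, 2.4): S = 7/12.
With h = 4: 4^(-1) = 0.25, so f^(-1) = 7/12 − 0.25 = 1/3.
Hence f = 1/(1/3) = 3.
Check: U(3, 4) = 1.7143.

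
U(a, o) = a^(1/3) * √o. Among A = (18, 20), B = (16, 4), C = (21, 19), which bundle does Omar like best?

Bundle C

Evaluate utility at each bundle:
U(A) = 11.720.
U(B) = 5.040.
U(C) = 12.026.
Highest utility is C, so C ≻ A ≻ B.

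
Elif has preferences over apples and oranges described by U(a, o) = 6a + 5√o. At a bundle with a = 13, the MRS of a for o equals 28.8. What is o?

MU_a = 6, MU_o = 5/(2√o).
MRS = 6 ÷ (5/(2√o)).
MRS depends only on o: 2.4·√o = 28.8 ⇒ √o = 28.8/2.4 = 12 ⇒ o = 144.

o = 144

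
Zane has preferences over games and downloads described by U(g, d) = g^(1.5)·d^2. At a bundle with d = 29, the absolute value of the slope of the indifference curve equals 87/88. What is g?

g = 22

MU_g = 1.5·√g·d^2 and MU_d = 2·g^(1.5)·d.
MRS = MU_g/MU_d = (0.75)·d/g.
Substitute d = 29: MRS = 21.75/g. Setting 21.75/g = 87/88 gives g = 21.75/(87/88) = 22.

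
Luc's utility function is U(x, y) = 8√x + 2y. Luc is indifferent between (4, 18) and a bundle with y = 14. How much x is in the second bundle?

U(4, 18) = 52.
Set U(x, 14) = 52 and solve.
With y = 14: 8√x = 52 − 2·14 = 24, so √x = 3 and x = 9.
Check: U(9, 14) = 52.

x = 9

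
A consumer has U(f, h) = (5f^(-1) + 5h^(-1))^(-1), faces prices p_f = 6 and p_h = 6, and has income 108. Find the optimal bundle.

For CES with ρ = -1, MRS = (h/f)^2.
Tangency: set MRS = p_f/p_h = 6/6 = 1.
So (h/f)^2 = 1; taking the square root, h/f = 1, i.e. h = f.
Substitute into the budget 6·f + 6·h = 108: 12·f = 108, so f* = 9 and h* = 9.

f* = 9, h* = 9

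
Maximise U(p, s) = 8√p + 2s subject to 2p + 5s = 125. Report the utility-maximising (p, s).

p* = 25, s* = 15

MU_p = 8/(2√p), MU_s = 2.
MRS = 8/(2√p) ÷ 2.
Tangency: set MRS = p_p/p_s = 2/5 = 0.4.
MRS depends only on p: 2/√p = 0.4 ⇒ √p = 2/0.4 = 5 ⇒ p* = 25.
From the budget, 5·s = 125 − 2·25 = 75, so s* = 15.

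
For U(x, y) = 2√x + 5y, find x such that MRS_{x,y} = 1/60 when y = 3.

x = 144

MU_x = 2/(2√x), MU_y = 5.
MRS = 2/(2√x) ÷ 5.
MRS depends only on x: 0.2/√x = 1/60 ⇒ √x = 0.2/(1/60) = 12 ⇒ x = 144.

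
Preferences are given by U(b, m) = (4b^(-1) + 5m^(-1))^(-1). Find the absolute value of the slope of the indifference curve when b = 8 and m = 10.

MRS = 1.25

For CES with ρ = -1, MRS = (4/5)·(m/b)^2.
At (8, 10): MRS = 1.25.
The indifference curve has slope −1.25 at this bundle.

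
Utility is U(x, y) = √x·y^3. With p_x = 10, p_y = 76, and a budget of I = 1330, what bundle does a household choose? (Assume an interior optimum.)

x* = 19, y* = 15

MU_x = 0.5·x^(-0.5)·y^3 and MU_y = 3·√x·y^2.
MRS = MU_x/MU_y = (1/6)·y/x.
Tangency: set MRS = p_x/p_y = 10/76 = 5/38.
So (1/6)·y/x = 5/38, i.e. y = (15/19)·x.
Substitute into the budget 10·x + 76·y = 1330: 70·x = 1330, so x* = 19.
Then y* = (15/19)·19 = 15.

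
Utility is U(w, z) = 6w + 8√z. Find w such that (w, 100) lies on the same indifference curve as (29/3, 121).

U(29/3, 121) = 146.
Set U(w, 100) = 146 and solve.
With z = 100: √100 = 10, so 6w = 146 − 8·10 = 66 and w = 11.
Check: U(11, 100) = 146.

w = 11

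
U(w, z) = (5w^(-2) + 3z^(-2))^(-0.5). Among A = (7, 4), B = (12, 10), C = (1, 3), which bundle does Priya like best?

Evaluate utility at each bundle:
U(A) = 1.858.
U(B) = 3.931.
U(C) = 0.433.
Highest utility is B, so B ≻ A ≻ C.

Bundle B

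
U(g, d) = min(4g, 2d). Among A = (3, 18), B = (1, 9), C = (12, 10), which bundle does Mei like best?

Evaluate utility at each bundle:
U(A) = 12.
U(B) = 4.
U(C) = 20.
Highest utility is C, so C ≻ A ≻ B.

Bundle C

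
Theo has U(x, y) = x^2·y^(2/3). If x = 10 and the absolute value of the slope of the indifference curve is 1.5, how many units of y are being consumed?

y = 5

MU_x = 2·x·y^(2/3) and MU_y = 2/3·x^2·y^(-1/3).
MRS = MU_x/MU_y = (3)·y/x.
Substitute x = 10: MRS = y/(10/3). Setting y/(10/3) = 1.5 gives y = 1.5·(10/3) = 5.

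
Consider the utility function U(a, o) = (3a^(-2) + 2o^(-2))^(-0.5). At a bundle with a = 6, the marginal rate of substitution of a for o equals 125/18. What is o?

o = 10

For CES with ρ = -2, MRS = (3/2)·(o/a)^3.
Setting (3/2)·(o/6)^3 = 125/18 gives (o/6)^3 = 125/27, so o/6 = 5/3 and o = 10.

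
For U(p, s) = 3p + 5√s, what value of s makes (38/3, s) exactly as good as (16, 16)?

s = 36

U(16, 16) = 68.
Set U(38/3, s) = 68 and solve.
With p = 38/3: 5√s = 68 − 3·38/3 = 30, so √s = 6 and s = 36.
Check: U(38/3, 36) = 68.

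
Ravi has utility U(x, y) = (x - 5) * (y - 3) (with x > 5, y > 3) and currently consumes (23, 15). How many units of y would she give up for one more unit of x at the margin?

MRS = 2/3

MU_x = (y−3), MU_y = (x−5).
MRS = (y−3)/(x−5).
At (23, 15): MRS = 2/3.
That is, one extra unit of x is worth 2/3 units of y at the margin.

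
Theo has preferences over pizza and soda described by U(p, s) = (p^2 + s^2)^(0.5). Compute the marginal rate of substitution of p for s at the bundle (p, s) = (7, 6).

MRS = 7/6

For CES with ρ = 2, MRS = (s/p)^(-1).
At (7, 6): MRS = 7/6.
That is, one extra unit of p is worth 7/6 units of s at the margin.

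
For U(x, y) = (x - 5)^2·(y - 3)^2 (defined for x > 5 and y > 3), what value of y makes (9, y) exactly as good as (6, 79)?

y = 22

U(6, 79) = 5776.
Set U(9, y) = 5776 and solve.
With x = 9: (9 − 5)^2 = 16, so (y − 3)^2 = 5776/16 = 361.
Taking the square root (with y > 3): y − 3 = 19, so y = 22.
Check: U(9, 22) = 5776.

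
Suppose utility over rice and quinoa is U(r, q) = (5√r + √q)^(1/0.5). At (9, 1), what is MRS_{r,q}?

For CES with ρ = 0.5, MRS = (5/1)·√(q/r).
At (9, 1): MRS = 5/3.
So at (9, 1) the consumer would give up 5/3 units of q for one more unit of r.

MRS = 5/3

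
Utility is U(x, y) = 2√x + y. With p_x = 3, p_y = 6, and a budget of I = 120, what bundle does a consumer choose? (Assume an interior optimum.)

MU_x = 2/(2√x), MU_y = 1.
MRS = 2/(2√x) ÷ 1.
Tangency: set MRS = p_x/p_y = 3/6 = 0.5.
MRS depends only on x: 1/√x = 0.5 ⇒ √x = 1/0.5 = 2 ⇒ x* = 4.
From the budget, 6·y = 120 − 3·4 = 108, so y* = 18.

x* = 4, y* = 18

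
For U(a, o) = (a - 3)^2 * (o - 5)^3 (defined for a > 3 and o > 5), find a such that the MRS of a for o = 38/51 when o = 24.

MU_a = 2·(a−3)·(o−5)^3, MU_o = 3·(a−3)^2·(o−5)^2.
MRS = (2/3)·(o−5)/(a−3).
Substitute o = 24: MRS = (38/3)/(a − 3). Setting this equal to 38/51 gives a − 3 = (38/3)/(38/51) = 17, so a = 20.

a = 20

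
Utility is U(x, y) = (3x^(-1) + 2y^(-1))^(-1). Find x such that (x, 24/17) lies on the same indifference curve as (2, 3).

U depends on (x, y) only through S = 3x^(-1) + 2y^(-1), so equal utility means equal S. At (2, 3): S = 13/6.
With y = 24/17: 2·(24/17)^(-1) = 17/12, so 3x^(-1) = 13/6 − 17/12 = 0.75, i.e. x^(-1) = 0.25.
Hence x = 1/0.25 = 4.
Check: U(4, 24/17) = 0.4615.

x = 4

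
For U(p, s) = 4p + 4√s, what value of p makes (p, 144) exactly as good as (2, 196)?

p = 4

U(2, 196) = 64.
Set U(p, 144) = 64 and solve.
With s = 144: √144 = 12, so 4p = 64 − 4·12 = 16 and p = 4.
Check: U(4, 144) = 64.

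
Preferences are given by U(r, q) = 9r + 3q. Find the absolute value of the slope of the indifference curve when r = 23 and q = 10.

MRS = 3

MU_r = 9, MU_q = 3, so MRS = 9/3 = 3 at every bundle.
At (23, 10): MRS = 3.
So at (23, 10) the consumer would give up 3 units of q for one more unit of r.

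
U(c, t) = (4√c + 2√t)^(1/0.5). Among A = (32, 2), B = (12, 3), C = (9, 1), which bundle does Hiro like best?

Evaluate utility at each bundle:
U(A) = 648.000.
U(B) = 300.000.
U(C) = 196.000.
Highest utility is A, so A ≻ B ≻ C.

Bundle A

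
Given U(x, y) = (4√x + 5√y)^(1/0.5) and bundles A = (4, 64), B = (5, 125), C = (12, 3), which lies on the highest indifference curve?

Bundle B

Evaluate utility at each bundle:
U(A) = 2304.000.
U(B) = 4205.000.
U(C) = 507.000.
Highest utility is B, so B ≻ A ≻ C.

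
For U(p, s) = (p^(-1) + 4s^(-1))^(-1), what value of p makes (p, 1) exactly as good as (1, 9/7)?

p = 9

U depends on (p, s) only through S = p^(-1) + 4s^(-1), so equal utility means equal S. At (1, 9/7): S = 37/9.
With s = 1: 4·1^(-1) = 4, so p^(-1) = 37/9 − 4 = 1/9.
Hence p = 1/(1/9) = 9.
Check: U(9, 1) = 0.2432.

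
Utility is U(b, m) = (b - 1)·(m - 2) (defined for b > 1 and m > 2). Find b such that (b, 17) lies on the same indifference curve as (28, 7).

U(28, 7) = 135.
Set U(b, 17) = 135 and solve.
With m = 17: (17 − 2) = 15, so (b − 1) = 135/15 = 9.
So b = 1 + 9 = 10.
Check: U(10, 17) = 135.

b = 10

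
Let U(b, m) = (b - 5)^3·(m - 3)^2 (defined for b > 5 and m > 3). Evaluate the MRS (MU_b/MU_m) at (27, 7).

MU_b = 3·(b−5)^2·(m−3)^2, MU_m = 2·(b−5)^3·(m−3).
MRS = (3/2)·(m−3)/(b−5).
At (27, 7): MRS = 3/11.
The indifference curve has slope −3/11 at this bundle.

MRS = 3/11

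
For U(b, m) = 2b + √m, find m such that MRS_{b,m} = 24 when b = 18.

MU_b = 2, MU_m = 1/(2√m).
MRS = 2 ÷ (1/(2√m)).
MRS depends only on m: 4·√m = 24 ⇒ √m = 24/4 = 6 ⇒ m = 36.

m = 36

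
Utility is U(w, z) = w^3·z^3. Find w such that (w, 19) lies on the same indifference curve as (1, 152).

w = 8

U(1, 152) = 3511808.
Set U(w, 19) = 3511808 and solve.
With z = 19: 19^3 = 6859, so w^3 = 3511808/6859 = 512; taking the cube root, w = 8.
Check: U(8, 19) = 3511808.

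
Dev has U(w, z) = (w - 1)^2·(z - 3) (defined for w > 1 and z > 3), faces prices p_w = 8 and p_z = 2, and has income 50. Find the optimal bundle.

w* = 4, z* = 9

MU_w = 2·(w−1)·(z−3), MU_z = (w−1)^2.
MRS = (2/1)·(z−3)/(w−1).
Tangency: set MRS = p_w/p_z = 8/2 = 4.
So (2/1)·(z − 3)/(w − 1) = 4, i.e. (z − 3) = 2·(w − 1).
Rewrite the budget in excess-of-subsistence terms: 8·(w − 1) + 2·(z − 3) = 50 − 8·1 − 2·3 = 36.
Substituting, 12·(w − 1) = 36, so w − 1 = 3 and w* = 4.
Then z − 3 = 2·3 = 6, so z* = 9.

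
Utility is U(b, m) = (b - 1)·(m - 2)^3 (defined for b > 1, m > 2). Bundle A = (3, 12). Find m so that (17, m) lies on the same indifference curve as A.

U(3, 12) = 2000.
Set U(17, m) = 2000 and solve.
With b = 17: (17 − 1) = 16, so (m − 2)^3 = 2000/16 = 125.
Taking the cube root (with m > 2): m − 2 = 5, so m = 7.
Check: U(17, 7) = 2000.

m = 7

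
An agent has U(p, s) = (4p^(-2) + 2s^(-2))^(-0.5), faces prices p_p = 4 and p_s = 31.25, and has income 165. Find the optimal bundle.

For CES with ρ = -2, MRS = (4/2)·(s/p)^3.
Tangency: set MRS = p_p/p_s = 4/31.25 = 16/125.
So (s/p)^3 = 8/125; taking the cube root, s/p = 0.4, i.e. s = 0.4·p.
Substitute into the budget 4·p + 31.25·s = 165: 16.5·p = 165, so p* = 10 and s* = 0.4·10 = 4.

p* = 10, s* = 4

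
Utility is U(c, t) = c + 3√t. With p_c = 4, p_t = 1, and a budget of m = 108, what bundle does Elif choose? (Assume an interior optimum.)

MU_c = 1, MU_t = 3/(2√t).
MRS = 1 ÷ (3/(2√t)).
Tangency: set MRS = p_c/p_t = 4/1 = 4.
MRS depends only on t: (2/3)·√t = 4 ⇒ √t = 4/(2/3) = 6 ⇒ t* = 36.
From the budget, 4·c = 108 − 1·36 = 72, so c* = 18.

c* = 18, t* = 36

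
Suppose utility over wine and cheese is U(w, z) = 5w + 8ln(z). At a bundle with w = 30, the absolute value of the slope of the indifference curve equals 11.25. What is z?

z = 18

MU_w = 5, MU_z = 8/z.
MRS = 5 ÷ (8/z).
MRS depends only on z: 0.625·z = 11.25 ⇒ z = 11.25/0.625 = 18.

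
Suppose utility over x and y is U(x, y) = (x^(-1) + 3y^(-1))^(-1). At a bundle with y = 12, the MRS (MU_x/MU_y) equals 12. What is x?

x = 2

For CES with ρ = -1, MRS = (1/3)·(y/x)^2.
Setting (1/3)·(12/x)^2 = 12 gives (12/x)^2 = 36, so 12/x = 6 and x = 2.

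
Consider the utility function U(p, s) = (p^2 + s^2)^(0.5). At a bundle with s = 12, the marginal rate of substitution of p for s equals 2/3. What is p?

For CES with ρ = 2, MRS = (s/p)^(-1).
Setting (12/p)^(-1) = 2/3 gives 12/p = 1.5 and p = 8.

p = 8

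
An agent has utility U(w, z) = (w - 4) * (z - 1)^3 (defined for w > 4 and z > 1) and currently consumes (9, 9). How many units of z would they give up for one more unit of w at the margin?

MU_w = (z−1)^3, MU_z = 3·(w−4)·(z−1)^2.
MRS = (1/3)·(z−1)/(w−4).
At (9, 9): MRS = 8/15.
So at (9, 9) the consumer would give up 8/15 units of z for one more unit of w.

MRS = 8/15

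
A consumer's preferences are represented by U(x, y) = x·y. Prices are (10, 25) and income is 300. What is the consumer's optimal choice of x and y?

MU_x = y and MU_y = x.
MRS = MU_x/MU_y = y/x.
Tangency: set MRS = p_x/p_y = 10/25 = 0.4.
So y/x = 0.4, i.e. y = 0.4·x.
Substitute into the budget 10·x + 25·y = 300: 20·x = 300, so x* = 15.
Then y* = 0.4·15 = 6.

x* = 15, y* = 6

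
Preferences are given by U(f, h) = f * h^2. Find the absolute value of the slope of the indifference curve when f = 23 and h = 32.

MRS = 16/23

MU_f = h^2 and MU_h = 2·f·h.
MRS = MU_f/MU_h = (1/2)·h/f.
At (23, 32): MRS = 16/23.
The indifference curve has slope −16/23 at this bundle.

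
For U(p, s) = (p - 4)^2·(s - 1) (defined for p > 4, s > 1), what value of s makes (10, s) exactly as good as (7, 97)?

s = 25

U(7, 97) = 864.
Set U(10, s) = 864 and solve.
With p = 10: (10 − 4)^2 = 36, so (s − 1) = 864/36 = 24.
So s = 1 + 24 = 25.
Check: U(10, 25) = 864.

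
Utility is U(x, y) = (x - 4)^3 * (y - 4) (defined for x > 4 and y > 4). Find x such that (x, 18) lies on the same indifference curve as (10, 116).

U(10, 116) = 24192.
Set U(x, 18) = 24192 and solve.
With y = 18: (18 − 4) = 14, so (x − 4)^3 = 24192/14 = 1728.
Taking the cube root (with x > 4): x − 4 = 12, so x = 16.
Check: U(16, 18) = 24192.

x = 16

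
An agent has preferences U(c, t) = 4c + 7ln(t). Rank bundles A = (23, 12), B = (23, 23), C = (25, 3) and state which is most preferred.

Bundle B

Evaluate utility at each bundle:
U(A) = 109.394.
U(B) = 113.948.
U(C) = 107.690.
Highest utility is B, so B ≻ A ≻ C.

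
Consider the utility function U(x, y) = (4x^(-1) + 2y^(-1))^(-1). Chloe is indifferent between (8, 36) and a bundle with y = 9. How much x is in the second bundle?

U depends on (x, y) only through S = 4x^(-1) + 2y^(-1), so equal utility means equal S. At (8, 36): S = 5/9.
With y = 9: 2·9^(-1) = 2/9, so 4x^(-1) = 5/9 − 2/9 = 1/3, i.e. x^(-1) = 1/12.
Hence x = 1/(1/12) = 12.
Check: U(12, 9) = 1.8.

x = 12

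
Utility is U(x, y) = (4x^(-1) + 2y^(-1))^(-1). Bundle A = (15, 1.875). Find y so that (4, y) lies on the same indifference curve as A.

U depends on (x, y) only through S = 4x^(-1) + 2y^(-1), so equal utility means equal S. At (15, 1.875): S = 4/3.
With x = 4: 4·4^(-1) = 1, so 2y^(-1) = 4/3 − 1 = 1/3, i.e. y^(-1) = 1/6.
Hence y = 1/(1/6) = 6.
Check: U(4, 6) = 0.75.

y = 6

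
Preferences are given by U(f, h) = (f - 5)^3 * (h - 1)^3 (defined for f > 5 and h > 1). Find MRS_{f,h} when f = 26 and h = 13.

MU_f = 3·(f−5)^2·(h−1)^3, MU_h = 3·(f−5)^3·(h−1)^2.
MRS = (h−1)/(f−5).
At (26, 13): MRS = 4/7.
So at (26, 13) the consumer would give up 4/7 units of h for one more unit of f.

MRS = 4/7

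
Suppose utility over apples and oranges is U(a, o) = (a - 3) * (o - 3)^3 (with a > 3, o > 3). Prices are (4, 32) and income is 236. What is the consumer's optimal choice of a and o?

MU_a = (o−3)^3, MU_o = 3·(a−3)·(o−3)^2.
MRS = (1/3)·(o−3)/(a−3).
Tangency: set MRS = p_a/p_o = 4/32 = 0.125.
So (1/3)·(o − 3)/(a − 3) = 0.125, i.e. (o − 3) = 0.375·(a − 3).
Rewrite the budget in excess-of-subsistence terms: 4·(a − 3) + 32·(o − 3) = 236 − 4·3 − 32·3 = 128.
Substituting, 16·(a − 3) = 128, so a − 3 = 8 and a* = 11.
Then o − 3 = 0.375·8 = 3, so o* = 6.

a* = 11, o* = 6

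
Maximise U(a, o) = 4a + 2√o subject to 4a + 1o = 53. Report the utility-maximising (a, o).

MU_a = 4, MU_o = 2/(2√o).
MRS = 4 ÷ (2/(2√o)).
Tangency: set MRS = p_a/p_o = 4/1 = 4.
MRS depends only on o: 4·√o = 4 ⇒ √o = 4/4 = 1 ⇒ o* = 1.
From the budget, 4·a = 53 − 1·1 = 52, so a* = 13.

a* = 13, o* = 1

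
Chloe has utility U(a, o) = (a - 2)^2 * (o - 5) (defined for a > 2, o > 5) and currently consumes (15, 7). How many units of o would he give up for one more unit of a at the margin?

MU_a = 2·(a−2)·(o−5), MU_o = (a−2)^2.
MRS = (2/1)·(o−5)/(a−2).
At (15, 7): MRS = 4/13.
That is, one extra unit of a is worth 4/13 units of o at the margin.

MRS = 4/13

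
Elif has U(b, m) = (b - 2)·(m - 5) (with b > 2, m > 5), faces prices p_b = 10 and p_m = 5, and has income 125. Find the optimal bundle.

MU_b = (m−5), MU_m = (b−2).
MRS = (m−5)/(b−2).
Tangency: set MRS = p_b/p_m = 10/5 = 2.
So (m − 5)/(b − 2) = 2, i.e. (m − 5) = 2·(b − 2).
Rewrite the budget in excess-of-subsistence terms: 10·(b − 2) + 5·(m − 5) = 125 − 10·2 − 5·5 = 80.
Substituting, 20·(b − 2) = 80, so b − 2 = 4 and b* = 6.
Then m − 5 = 2·4 = 8, so m* = 13.

b* = 6, m* = 13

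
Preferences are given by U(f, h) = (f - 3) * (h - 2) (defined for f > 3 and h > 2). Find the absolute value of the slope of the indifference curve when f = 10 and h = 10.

MRS = 8/7

MU_f = (h−2), MU_h = (f−3).
MRS = (h−2)/(f−3).
At (10, 10): MRS = 8/7.
That is, one extra unit of f is worth 8/7 units of h at the margin.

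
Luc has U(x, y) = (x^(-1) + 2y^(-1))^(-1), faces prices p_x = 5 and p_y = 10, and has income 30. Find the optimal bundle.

For CES with ρ = -1, MRS = (1/2)·(y/x)^2.
Tangency: set MRS = p_x/p_y = 5/10 = 0.5.
So (y/x)^2 = 1; taking the square root, y/x = 1, i.e. y = x.
Substitute into the budget 5·x + 10·y = 30: 15·x = 30, so x* = 2 and y* = 2.

x* = 2, y* = 2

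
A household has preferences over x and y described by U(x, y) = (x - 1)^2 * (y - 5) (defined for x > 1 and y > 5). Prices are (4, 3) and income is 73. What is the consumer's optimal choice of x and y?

MU_x = 2·(x−1)·(y−5), MU_y = (x−1)^2.
MRS = (2/1)·(y−5)/(x−1).
Tangency: set MRS = p_x/p_y = 4/3.
So (2/1)·(y − 5)/(x − 1) = 4/3, i.e. (y − 5) = (2/3)·(x − 1).
Rewrite the budget in excess-of-subsistence terms: 4·(x − 1) + 3·(y − 5) = 73 − 4·1 − 3·5 = 54.
Substituting, 6·(x − 1) = 54, so x − 1 = 9 and x* = 10.
Then y − 5 = (2/3)·9 = 6, so y* = 11.

x* = 10, y* = 11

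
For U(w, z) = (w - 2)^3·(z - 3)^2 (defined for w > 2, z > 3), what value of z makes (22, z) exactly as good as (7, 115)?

U(7, 115) = 1568000.
Set U(22, z) = 1568000 and solve.
With w = 22: (22 − 2)^3 = 8000, so (z − 3)^2 = 1568000/8000 = 196.
Taking the square root (with z > 3): z − 3 = 14, so z = 17.
Check: U(22, 17) = 1568000.

z = 17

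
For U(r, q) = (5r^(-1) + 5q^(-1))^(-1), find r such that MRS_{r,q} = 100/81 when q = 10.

For CES with ρ = -1, MRS = (q/r)^2.
Setting (10/r)^2 = 100/81 gives 10/r = 10/9 and r = 9.

r = 9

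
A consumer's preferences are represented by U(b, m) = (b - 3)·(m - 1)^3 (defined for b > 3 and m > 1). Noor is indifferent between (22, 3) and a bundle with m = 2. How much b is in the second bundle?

b = 155

U(22, 3) = 152.
Set U(b, 2) = 152 and solve.
With m = 2: (2 − 1)^3 = 1, so (b − 3) = 152/1 = 152.
So b = 3 + 152 = 155.
Check: U(155, 2) = 152.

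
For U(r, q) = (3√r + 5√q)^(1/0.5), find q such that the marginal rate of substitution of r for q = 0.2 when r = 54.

q = 6

For CES with ρ = 0.5, MRS = (3/5)·√(q/r).
Setting (3/5)·√(q/54) = 0.2 gives √(q/54) = 1/3, so q/54 = 1/9 and q = 6.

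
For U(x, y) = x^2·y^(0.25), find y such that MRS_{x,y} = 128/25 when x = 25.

MU_x = 2·x·y^(0.25) and MU_y = 0.25·x^2·y^(-0.75).
MRS = MU_x/MU_y = (8)·y/x.
Substitute x = 25: MRS = y/3.125. Setting y/3.125 = 128/25 gives y = (128/25)·3.125 = 16.

y = 16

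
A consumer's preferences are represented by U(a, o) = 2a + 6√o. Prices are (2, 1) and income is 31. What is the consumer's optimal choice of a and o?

a* = 11, o* = 9

MU_a = 2, MU_o = 6/(2√o).
MRS = 2 ÷ (6/(2√o)).
Tangency: set MRS = p_a/p_o = 2/1 = 2.
MRS depends only on o: (2/3)·√o = 2 ⇒ √o = 2/(2/3) = 3 ⇒ o* = 9.
From the budget, 2·a = 31 − 1·9 = 22, so a* = 11.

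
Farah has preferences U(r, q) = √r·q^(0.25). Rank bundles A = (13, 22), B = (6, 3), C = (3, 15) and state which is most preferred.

Evaluate utility at each bundle:
U(A) = 7.809.
U(B) = 3.224.
U(C) = 3.409.
Highest utility is A, so A ≻ C ≻ B.

Bundle A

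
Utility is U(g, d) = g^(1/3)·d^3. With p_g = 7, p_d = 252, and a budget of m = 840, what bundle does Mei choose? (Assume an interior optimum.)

MU_g = 1/3·g^(-2/3)·d^3 and MU_d = 3·g^(1/3)·d^2.
MRS = MU_g/MU_d = (1/9)·d/g.
Tangency: set MRS = p_g/p_d = 7/252 = 1/36.
So (1/9)·d/g = 1/36, i.e. d = 0.25·g.
Substitute into the budget 7·g + 252·d = 840: 70·g = 840, so g* = 12.
Then d* = 0.25·12 = 3.

g* = 12, d* = 3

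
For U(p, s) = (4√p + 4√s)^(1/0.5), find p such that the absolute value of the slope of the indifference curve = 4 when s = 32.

For CES with ρ = 0.5, MRS = √(s/p).
Setting √(32/p) = 4 gives 32/p = 16 and p = 2.

p = 2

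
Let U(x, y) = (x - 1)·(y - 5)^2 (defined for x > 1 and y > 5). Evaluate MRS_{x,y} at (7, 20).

MRS = 1.25

MU_x = (y−5)^2, MU_y = 2·(x−1)·(y−5).
MRS = (1/2)·(y−5)/(x−1).
At (7, 20): MRS = 1.25.
That is, one extra unit of x is worth 1.25 units of y at the margin.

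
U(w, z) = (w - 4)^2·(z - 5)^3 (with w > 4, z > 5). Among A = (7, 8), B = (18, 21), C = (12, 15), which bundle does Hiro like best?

Evaluate utility at each bundle:
U(A) = 243.
U(B) = 802816.
U(C) = 64000.
Highest utility is B, so B ≻ C ≻ A.

Bundle B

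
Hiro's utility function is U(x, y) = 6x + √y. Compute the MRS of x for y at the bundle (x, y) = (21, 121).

MRS = 132

MU_x = 6, MU_y = 1/(2√y).
MRS = 6 ÷ (1/(2√y)).
At (21, 121): MRS = 132.
So at (21, 121) the consumer would give up 132 units of y for one more unit of x.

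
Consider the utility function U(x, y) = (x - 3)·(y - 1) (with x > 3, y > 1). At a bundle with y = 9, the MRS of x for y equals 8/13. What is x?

MU_x = (y−1), MU_y = (x−3).
MRS = (y−1)/(x−3).
Substitute y = 9: MRS = 8/(x − 3). Setting this equal to 8/13 gives x − 3 = 8/(8/13) = 13, so x = 16.

x = 16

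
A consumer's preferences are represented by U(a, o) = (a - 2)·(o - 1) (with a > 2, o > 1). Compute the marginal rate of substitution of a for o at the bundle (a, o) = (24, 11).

MRS = 5/11

MU_a = (o−1), MU_o = (a−2).
MRS = (o−1)/(a−2).
At (24, 11): MRS = 5/11.
That is, one extra unit of a is worth 5/11 units of o at the margin.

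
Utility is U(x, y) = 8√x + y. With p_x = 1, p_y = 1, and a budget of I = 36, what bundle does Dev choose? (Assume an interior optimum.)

MU_x = 8/(2√x), MU_y = 1.
MRS = 8/(2√x) ÷ 1.
Tangency: set MRS = p_x/p_y = 1/1 = 1.
MRS depends only on x: 4/√x = 1 ⇒ √x = 4/1 = 4 ⇒ x* = 16.
From the budget, 1·y = 36 − 1·16 = 20, so y* = 20.

x* = 16, y* = 20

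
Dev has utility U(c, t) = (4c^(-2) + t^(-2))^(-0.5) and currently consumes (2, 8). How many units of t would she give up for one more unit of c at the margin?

MRS = 256

For CES with ρ = -2, MRS = (4/1)·(t/c)^3.
At (2, 8): MRS = 256.
That is, one extra unit of c is worth 256 units of t at the margin.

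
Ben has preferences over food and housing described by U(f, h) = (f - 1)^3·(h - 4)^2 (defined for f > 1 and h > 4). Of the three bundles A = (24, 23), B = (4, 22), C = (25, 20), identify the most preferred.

Bundle A

Evaluate utility at each bundle:
U(A) = 4392287.
U(B) = 8748.
U(C) = 3538944.
Highest utility is A, so A ≻ C ≻ B.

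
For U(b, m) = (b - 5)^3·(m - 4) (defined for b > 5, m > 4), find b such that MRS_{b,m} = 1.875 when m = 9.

b = 13

MU_b = 3·(b−5)^2·(m−4), MU_m = (b−5)^3.
MRS = (3/1)·(m−4)/(b−5).
Substitute m = 9: MRS = 15/(b − 5). Setting this equal to 1.875 gives b − 5 = 15/1.875 = 8, so b = 13.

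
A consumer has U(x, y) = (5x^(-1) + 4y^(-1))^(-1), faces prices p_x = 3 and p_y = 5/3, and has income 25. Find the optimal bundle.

x* = 5, y* = 6

For CES with ρ = -1, MRS = (5/4)·(y/x)^2.
Tangency: set MRS = p_x/p_y = 3/(5/3) = 1.8.
So (y/x)^2 = 36/25; taking the square root, y/x = 1.2, i.e. y = 1.2·x.
Substitute into the budget 3·x + (5/3)·y = 25: 5·x = 25, so x* = 5 and y* = 1.2·5 = 6.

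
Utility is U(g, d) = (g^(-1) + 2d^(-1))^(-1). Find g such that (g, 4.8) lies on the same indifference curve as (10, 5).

U depends on (g, d) only through S = g^(-1) + 2d^(-1), so equal utility means equal S. At (10, 5): S = 0.5.
With d = 4.8: 2·4.8^(-1) = 5/12, so g^(-1) = 0.5 − 5/12 = 1/12.
Hence g = 1/(1/12) = 12.
Check: U(12, 4.8) = 2.

g = 12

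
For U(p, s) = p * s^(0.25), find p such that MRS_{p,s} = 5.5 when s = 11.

MU_p = s^(0.25) and MU_s = 0.25·p·s^(-0.75).
MRS = MU_p/MU_s = (4)·s/p.
Substitute s = 11: MRS = 44/p. Setting 44/p = 5.5 gives p = 44/5.5 = 8.

p = 8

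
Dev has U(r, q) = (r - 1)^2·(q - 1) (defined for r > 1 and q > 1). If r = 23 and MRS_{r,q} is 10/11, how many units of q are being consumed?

q = 11

MU_r = 2·(r−1)·(q−1), MU_q = (r−1)^2.
MRS = (2/1)·(q−1)/(r−1).
Substitute r = 23: MRS = (q − 1)/11. Setting this equal to 10/11 gives q − 1 = (10/11)·11 = 10, so q = 11.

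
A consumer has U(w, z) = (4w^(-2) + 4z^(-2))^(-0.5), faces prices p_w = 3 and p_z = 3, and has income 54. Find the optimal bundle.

For CES with ρ = -2, MRS = (z/w)^3.
Tangency: set MRS = p_w/p_z = 3/3 = 1.
So (z/w)^3 = 1; taking the cube root, z/w = 1, i.e. z = w.
Substitute into the budget 3·w + 3·z = 54: 6·w = 54, so w* = 9 and z* = 9.

w* = 9, z* = 9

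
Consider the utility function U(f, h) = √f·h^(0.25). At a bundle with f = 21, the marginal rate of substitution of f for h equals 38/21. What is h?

h = 19

MU_f = 0.5·f^(-0.5)·h^(0.25) and MU_h = 0.25·√f·h^(-0.75).
MRS = MU_f/MU_h = (2)·h/f.
Substitute f = 21: MRS = h/10.5. Setting h/10.5 = 38/21 gives h = (38/21)·10.5 = 19.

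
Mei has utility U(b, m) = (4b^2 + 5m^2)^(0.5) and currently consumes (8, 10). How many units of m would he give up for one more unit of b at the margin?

MRS = 16/25

For CES with ρ = 2, MRS = (4/5)·(m/b)^(-1).
At (8, 10): MRS = 16/25.
That is, one extra unit of b is worth 16/25 units of m at the margin.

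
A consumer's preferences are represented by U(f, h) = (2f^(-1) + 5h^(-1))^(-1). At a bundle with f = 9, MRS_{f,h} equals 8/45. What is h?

For CES with ρ = -1, MRS = (2/5)·(h/f)^2.
Setting (2/5)·(h/9)^2 = 8/45 gives (h/9)^2 = 4/9, so h/9 = 2/3 and h = 6.

h = 6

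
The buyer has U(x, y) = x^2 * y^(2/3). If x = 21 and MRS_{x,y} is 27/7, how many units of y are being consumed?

MU_x = 2·x·y^(2/3) and MU_y = 2/3·x^2·y^(-1/3).
MRS = MU_x/MU_y = (3)·y/x.
Substitute x = 21: MRS = y/7. Setting y/7 = 27/7 gives y = (27/7)·7 = 27.

y = 27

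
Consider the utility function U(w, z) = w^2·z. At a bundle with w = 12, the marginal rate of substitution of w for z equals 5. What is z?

z = 30

MU_w = 2·w·z and MU_z = w^2.
MRS = MU_w/MU_z = (2/1)·z/w.
Substitute w = 12: MRS = z/6. Setting z/6 = 5 gives z = 5·6 = 30.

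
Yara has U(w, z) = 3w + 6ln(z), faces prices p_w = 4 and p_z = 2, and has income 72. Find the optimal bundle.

MU_w = 3, MU_z = 6/z.
MRS = 3 ÷ (6/z).
Tangency: set MRS = p_w/p_z = 4/2 = 2.
MRS depends only on z: 0.5·z = 2 ⇒ z* = 2/0.5 = 4.
From the budget, 4·w = 72 − 2·4 = 64, so w* = 16.

w* = 16, z* = 4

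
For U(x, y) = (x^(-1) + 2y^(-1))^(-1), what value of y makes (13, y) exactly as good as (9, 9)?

y = 7.8

U depends on (x, y) only through S = x^(-1) + 2y^(-1), so equal utility means equal S. At (9, 9): S = 1/3.
With x = 13: 13^(-1) = 1/13, so 2y^(-1) = 1/3 − 1/13 = 10/39, i.e. y^(-1) = 5/39.
Hence y = 1/(5/39) = 7.8.
Check: U(13, 7.8) = 3.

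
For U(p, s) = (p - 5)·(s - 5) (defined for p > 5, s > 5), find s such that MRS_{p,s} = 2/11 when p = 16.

MU_p = (s−5), MU_s = (p−5).
MRS = (s−5)/(p−5).
Substitute p = 16: MRS = (s − 5)/11. Setting this equal to 2/11 gives s − 5 = (2/11)·11 = 2, so s = 7.

s = 7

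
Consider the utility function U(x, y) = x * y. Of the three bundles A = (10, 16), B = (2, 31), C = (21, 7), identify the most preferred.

Evaluate utility at each bundle:
U(A) = 160.
U(B) = 62.
U(C) = 147.
Highest utility is A, so A ≻ C ≻ B.

Bundle A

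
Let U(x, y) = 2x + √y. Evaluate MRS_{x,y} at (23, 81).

MU_x = 2, MU_y = 1/(2√y).
MRS = 2 ÷ (1/(2√y)).
At (23, 81): MRS = 36.
So at (23, 81) the consumer would give up 36 units of y for one more unit of x.

MRS = 36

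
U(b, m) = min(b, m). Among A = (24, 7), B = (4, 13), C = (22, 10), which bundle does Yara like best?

Evaluate utility at each bundle:
U(A) = 7.
U(B) = 4.
U(C) = 10.
Highest utility is C, so C ≻ A ≻ B.

Bundle C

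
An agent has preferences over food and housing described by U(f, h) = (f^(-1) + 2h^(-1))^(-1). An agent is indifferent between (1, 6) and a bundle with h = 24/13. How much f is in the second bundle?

f = 4

U depends on (f, h) only through S = f^(-1) + 2h^(-1), so equal utility means equal S. At (1, 6): S = 4/3.
With h = 24/13: 2·(24/13)^(-1) = 13/12, so f^(-1) = 4/3 − 13/12 = 0.25.
Hence f = 1/0.25 = 4.
Check: U(4, 24/13) = 0.75.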